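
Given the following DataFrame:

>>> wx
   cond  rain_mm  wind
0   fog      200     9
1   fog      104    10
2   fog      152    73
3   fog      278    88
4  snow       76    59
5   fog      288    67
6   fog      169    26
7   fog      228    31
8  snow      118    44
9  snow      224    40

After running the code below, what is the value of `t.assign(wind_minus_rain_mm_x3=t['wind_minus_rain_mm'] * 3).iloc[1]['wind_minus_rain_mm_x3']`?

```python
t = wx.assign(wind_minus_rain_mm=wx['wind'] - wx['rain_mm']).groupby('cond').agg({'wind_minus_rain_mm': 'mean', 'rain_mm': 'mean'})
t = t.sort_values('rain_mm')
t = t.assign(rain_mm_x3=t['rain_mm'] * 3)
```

-477.857142857

add column wind_minus_rain_mm = wx['wind'] - wx['rain_mm']:
   cond  rain_mm  wind  wind_minus_rain_mm
0   fog      200     9                -191
1   fog      104    10                 -94
2   fog      152    73                 -79
3   fog      278    88                -190
4  snow       76    59                 -17
5   fog      288    67                -221
6   fog      169    26                -143
7   fog      228    31                -197
8  snow      118    44                 -74
9  snow      224    40                -184
group by cond: mean(wind_minus_rain_mm), mean(rain_mm):
      wind_minus_rain_mm     rain_mm
cond                                
fog          -159.285714  202.714286
snow          -91.666667  139.333333
sort by rain_mm:
      wind_minus_rain_mm     rain_mm
cond                                
snow          -91.666667  139.333333
fog          -159.285714  202.714286
add column rain_mm_x3 = t['rain_mm'] * 3:
      wind_minus_rain_mm     rain_mm  rain_mm_x3
cond                                            
snow          -91.666667  139.333333  418.000000
fog          -159.285714  202.714286  608.142857
add column wind_minus_rain_mm_x3 = t['wind_minus_rain_mm'] * 3:
      wind_minus_rain_mm     rain_mm  rain_mm_x3  wind_minus_rain_mm_x3
cond                                                                   
snow          -91.666667  139.333333  418.000000            -275.000000
fog          -159.285714  202.714286  608.142857            -477.857143
Finally, value at position 1, column 'wind_minus_rain_mm_x3' = -477.857142857.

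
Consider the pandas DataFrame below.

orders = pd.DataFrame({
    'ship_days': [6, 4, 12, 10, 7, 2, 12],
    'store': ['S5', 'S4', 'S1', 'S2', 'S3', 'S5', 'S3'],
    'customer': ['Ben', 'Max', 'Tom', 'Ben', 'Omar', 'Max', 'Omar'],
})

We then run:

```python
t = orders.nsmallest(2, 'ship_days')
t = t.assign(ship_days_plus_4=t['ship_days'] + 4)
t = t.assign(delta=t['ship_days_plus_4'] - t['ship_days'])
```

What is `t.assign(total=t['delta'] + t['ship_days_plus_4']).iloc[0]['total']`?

take 2 rows with smallest ship_days:
   ship_days store customer
5          2    S5      Max
1          4    S4      Max
add column ship_days_plus_4 = t['ship_days'] + 4:
   ship_days store customer  ship_days_plus_4
5          2    S5      Max                 6
1          4    S4      Max                 8
add column delta = t['ship_days_plus_4'] - t['ship_days']:
   ship_days store customer  ship_days_plus_4  delta
5          2    S5      Max                 6      4
1          4    S4      Max                 8      4
add column total = t['delta'] + t['ship_days_plus_4']:
   ship_days store customer  ship_days_plus_4  delta  total
5          2    S5      Max                 6      4     10
1          4    S4      Max                 8      4     12
Taking the value at position 0, column 'total' gives 10.

10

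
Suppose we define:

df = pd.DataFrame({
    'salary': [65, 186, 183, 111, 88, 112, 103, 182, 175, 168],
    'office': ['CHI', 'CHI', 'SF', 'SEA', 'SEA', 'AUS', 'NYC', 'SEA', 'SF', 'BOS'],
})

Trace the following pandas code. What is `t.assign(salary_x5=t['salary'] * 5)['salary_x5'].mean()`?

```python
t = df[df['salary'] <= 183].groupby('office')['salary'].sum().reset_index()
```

989.166666667

filter rows where salary <= 183:
   salary office
0      65    CHI
2     183     SF
3     111    SEA
4      88    SEA
5     112    AUS
6     103    NYC
7     182    SEA
8     175     SF
9     168    BOS
group by office, sum of salary:
office
AUS    112
BOS    168
CHI     65
NYC    103
SEA    381
SF     358
Name: salary, dtype: int64
reset_index():
  office  salary
0    AUS     112
1    BOS     168
2    CHI      65
3    NYC     103
4    SEA     381
5     SF     358
add column salary_x5 = t['salary'] * 5:
  office  salary  salary_x5
0    AUS     112        560
1    BOS     168        840
2    CHI      65        325
3    NYC     103        515
4    SEA     381       1905
5     SF     358       1790
mean of column 'salary_x5' → 989.166666667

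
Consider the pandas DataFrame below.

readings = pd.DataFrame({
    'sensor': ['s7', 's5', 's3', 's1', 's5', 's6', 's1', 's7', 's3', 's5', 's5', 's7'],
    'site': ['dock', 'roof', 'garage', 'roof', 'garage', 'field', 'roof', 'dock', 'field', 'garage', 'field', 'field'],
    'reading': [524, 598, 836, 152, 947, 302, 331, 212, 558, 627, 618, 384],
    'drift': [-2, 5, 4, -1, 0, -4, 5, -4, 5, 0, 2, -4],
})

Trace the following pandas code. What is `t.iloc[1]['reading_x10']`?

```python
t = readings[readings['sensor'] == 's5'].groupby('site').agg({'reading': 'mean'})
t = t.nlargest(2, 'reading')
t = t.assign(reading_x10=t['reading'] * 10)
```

6180.0

filter rows where sensor == 's5':
   sensor    site  reading  drift
1      s5    roof      598      5
4      s5  garage      947      0
9      s5  garage      627      0
10     s5   field      618      2
group by site, mean of reading:
        reading
site           
field     618.0
garage    787.0
roof      598.0
take 2 rows with largest reading:
        reading
site           
garage    787.0
field     618.0
add column reading_x10 = t['reading'] * 10:
        reading  reading_x10
site                        
garage    787.0       7870.0
field     618.0       6180.0
value at position 1, column 'reading_x10' → 6180.0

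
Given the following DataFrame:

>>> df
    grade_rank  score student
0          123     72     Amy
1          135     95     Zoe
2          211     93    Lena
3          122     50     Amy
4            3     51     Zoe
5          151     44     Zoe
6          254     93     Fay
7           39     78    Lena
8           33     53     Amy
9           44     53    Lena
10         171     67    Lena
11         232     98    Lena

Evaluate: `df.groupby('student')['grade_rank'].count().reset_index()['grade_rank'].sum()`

group by student, count of grade_rank:
student
Amy     3
Fay     1
Lena    5
Zoe     3
Name: grade_rank, dtype: int64
reset_index():
  student  grade_rank
0     Amy           3
1     Fay           1
2    Lena           5
3     Zoe           3
So sum() = 12.

12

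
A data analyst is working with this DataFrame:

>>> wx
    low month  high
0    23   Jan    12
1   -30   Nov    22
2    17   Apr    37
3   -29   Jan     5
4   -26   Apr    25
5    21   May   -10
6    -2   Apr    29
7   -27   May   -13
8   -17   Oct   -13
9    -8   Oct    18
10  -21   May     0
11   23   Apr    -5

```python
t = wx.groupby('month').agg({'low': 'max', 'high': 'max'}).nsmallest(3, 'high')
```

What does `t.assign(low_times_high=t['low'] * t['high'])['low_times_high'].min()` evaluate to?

-144

group by month: max(low), max(high):
       low  high
month           
Apr     23    37
Jan     23    12
May     21     0
Nov    -30    22
Oct     -8    18
take 3 rows with smallest high:
       low  high
month           
May     21     0
Jan     23    12
Oct     -8    18
add column low_times_high = t['low'] * t['high']:
       low  high  low_times_high
month                           
May     21     0               0
Jan     23    12             276
Oct     -8    18            -144
Hence -144.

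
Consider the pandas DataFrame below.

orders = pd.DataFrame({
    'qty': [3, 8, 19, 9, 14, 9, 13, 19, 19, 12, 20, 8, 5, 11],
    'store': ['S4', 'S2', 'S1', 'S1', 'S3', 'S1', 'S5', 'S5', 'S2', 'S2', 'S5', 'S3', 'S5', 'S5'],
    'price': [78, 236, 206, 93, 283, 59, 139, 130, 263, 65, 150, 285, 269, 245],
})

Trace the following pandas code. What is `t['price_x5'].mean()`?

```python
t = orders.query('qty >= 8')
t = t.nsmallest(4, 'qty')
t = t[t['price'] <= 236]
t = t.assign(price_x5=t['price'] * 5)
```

646.666666667

filter rows where qty >= 8:
    qty store  price
1     8    S2    236
2    19    S1    206
3     9    S1     93
4    14    S3    283
5     9    S1     59
6    13    S5    139
7    19    S5    130
8    19    S2    263
9    12    S2     65
10   20    S5    150
11    8    S3    285
13   11    S5    245
take 4 rows with smallest qty:
    qty store  price
1     8    S2    236
11    8    S3    285
3     9    S1     93
5     9    S1     59
filter rows where price <= 236:
   qty store  price
1    8    S2    236
3    9    S1     93
5    9    S1     59
add column price_x5 = t['price'] * 5:
   qty store  price  price_x5
1    8    S2    236      1180
3    9    S1     93       465
5    9    S1     59       295
Reading off the mean of column 'price_x5', we get 646.666666667.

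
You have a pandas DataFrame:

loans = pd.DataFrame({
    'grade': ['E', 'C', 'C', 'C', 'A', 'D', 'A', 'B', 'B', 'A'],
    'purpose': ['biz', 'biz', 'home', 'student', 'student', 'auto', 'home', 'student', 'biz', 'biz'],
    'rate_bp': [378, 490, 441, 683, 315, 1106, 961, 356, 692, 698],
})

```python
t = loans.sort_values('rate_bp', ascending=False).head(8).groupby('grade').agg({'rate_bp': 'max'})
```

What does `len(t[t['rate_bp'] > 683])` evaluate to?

3

sort by rate_bp descending:
  grade  purpose  rate_bp
5     D     auto     1106
6     A     home      961
9     A      biz      698
8     B      biz      692
3     C  student      683
1     C      biz      490
2     C     home      441
0     E      biz      378
7     B  student      356
4     A  student      315
take first 8 rows:
  grade  purpose  rate_bp
5     D     auto     1106
6     A     home      961
9     A      biz      698
8     B      biz      692
3     C  student      683
1     C      biz      490
2     C     home      441
0     E      biz      378
group by grade, max of rate_bp:
       rate_bp
grade         
A          961
B          692
C          683
D         1106
E          378
filter rows where rate_bp > 683:
       rate_bp
grade         
A          961
B          692
D         1106
Hence 3.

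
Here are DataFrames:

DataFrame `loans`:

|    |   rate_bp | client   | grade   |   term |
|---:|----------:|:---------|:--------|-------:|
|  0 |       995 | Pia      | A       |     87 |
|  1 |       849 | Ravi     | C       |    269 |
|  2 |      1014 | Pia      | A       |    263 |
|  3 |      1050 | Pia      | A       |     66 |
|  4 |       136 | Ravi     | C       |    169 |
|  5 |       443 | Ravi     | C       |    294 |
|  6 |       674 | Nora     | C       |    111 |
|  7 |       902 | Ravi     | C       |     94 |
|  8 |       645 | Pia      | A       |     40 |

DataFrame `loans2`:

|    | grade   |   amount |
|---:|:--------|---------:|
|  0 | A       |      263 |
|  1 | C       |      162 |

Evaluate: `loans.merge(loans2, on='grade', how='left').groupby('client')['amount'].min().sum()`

merge on 'grade' (how='left') → 9 rows:
   rate_bp client grade  term  amount
0      995    Pia     A    87     263
1      849   Ravi     C   269     162
2     1014    Pia     A   263     263
3     1050    Pia     A    66     263
4      136   Ravi     C   169     162
5      443   Ravi     C   294     162
6      674   Nora     C   111     162
7      902   Ravi     C    94     162
8      645    Pia     A    40     263
group by client, min of amount:
client
Nora    162
Pia     263
Ravi    162
Name: amount, dtype: int64

587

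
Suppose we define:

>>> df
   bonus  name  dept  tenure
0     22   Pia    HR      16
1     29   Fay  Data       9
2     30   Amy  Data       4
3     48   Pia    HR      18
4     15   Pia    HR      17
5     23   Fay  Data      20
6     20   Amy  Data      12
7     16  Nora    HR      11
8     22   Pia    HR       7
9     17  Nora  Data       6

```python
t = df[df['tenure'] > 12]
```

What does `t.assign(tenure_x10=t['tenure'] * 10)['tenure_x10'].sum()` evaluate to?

filter rows where tenure > 12:
   bonus name  dept  tenure
0     22  Pia    HR      16
3     48  Pia    HR      18
4     15  Pia    HR      17
5     23  Fay  Data      20
add column tenure_x10 = t['tenure'] * 10:
   bonus name  dept  tenure  tenure_x10
0     22  Pia    HR      16         160
3     48  Pia    HR      18         180
4     15  Pia    HR      17         170
5     23  Fay  Data      20         200
So sum() = 710.

710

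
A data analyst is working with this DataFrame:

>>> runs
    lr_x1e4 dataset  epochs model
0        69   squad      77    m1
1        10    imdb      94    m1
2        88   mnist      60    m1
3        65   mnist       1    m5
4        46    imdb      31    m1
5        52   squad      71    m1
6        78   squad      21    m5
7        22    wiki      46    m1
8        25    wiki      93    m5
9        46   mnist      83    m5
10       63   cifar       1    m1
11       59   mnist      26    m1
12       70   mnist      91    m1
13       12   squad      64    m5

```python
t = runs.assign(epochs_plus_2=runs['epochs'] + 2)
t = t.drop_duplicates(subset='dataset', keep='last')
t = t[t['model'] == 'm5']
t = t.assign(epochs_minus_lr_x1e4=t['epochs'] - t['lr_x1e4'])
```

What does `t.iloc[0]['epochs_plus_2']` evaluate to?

95

add column epochs_plus_2 = runs['epochs'] + 2:
    lr_x1e4 dataset  epochs model  epochs_plus_2
0        69   squad      77    m1             79
1        10    imdb      94    m1             96
2        88   mnist      60    m1             62
3        65   mnist       1    m5              3
4        46    imdb      31    m1             33
5        52   squad      71    m1             73
6        78   squad      21    m5             23
7        22    wiki      46    m1             48
8        25    wiki      93    m5             95
9        46   mnist      83    m5             85
10       63   cifar       1    m1              3
11       59   mnist      26    m1             28
12       70   mnist      91    m1             93
13       12   squad      64    m5             66
drop duplicate dataset (keep=last):
    lr_x1e4 dataset  epochs model  epochs_plus_2
4        46    imdb      31    m1             33
8        25    wiki      93    m5             95
10       63   cifar       1    m1              3
12       70   mnist      91    m1             93
13       12   squad      64    m5             66
filter rows where model == 'm5':
    lr_x1e4 dataset  epochs model  epochs_plus_2
8        25    wiki      93    m5             95
13       12   squad      64    m5             66
add column epochs_minus_lr_x1e4 = t['epochs'] - t['lr_x1e4']:
    lr_x1e4 dataset  epochs model  epochs_plus_2  epochs_minus_lr_x1e4
8        25    wiki      93    m5             95                    68
13       12   squad      64    m5             66                    52
Taking the value at position 0, column 'epochs_plus_2' gives 95.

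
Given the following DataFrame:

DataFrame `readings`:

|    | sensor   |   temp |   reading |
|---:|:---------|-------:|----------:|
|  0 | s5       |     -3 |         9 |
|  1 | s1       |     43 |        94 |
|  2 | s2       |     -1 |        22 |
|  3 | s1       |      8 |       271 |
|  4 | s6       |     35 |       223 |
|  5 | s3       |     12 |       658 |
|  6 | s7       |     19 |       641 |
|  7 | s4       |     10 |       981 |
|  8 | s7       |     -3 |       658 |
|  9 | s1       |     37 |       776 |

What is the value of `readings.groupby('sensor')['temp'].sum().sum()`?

157

group by sensor, sum of temp:
sensor
s1    88
s2    -1
s3    12
s4    10
s5    -3
s6    35
s7    16
Name: temp, dtype: int64
So sum() = 157.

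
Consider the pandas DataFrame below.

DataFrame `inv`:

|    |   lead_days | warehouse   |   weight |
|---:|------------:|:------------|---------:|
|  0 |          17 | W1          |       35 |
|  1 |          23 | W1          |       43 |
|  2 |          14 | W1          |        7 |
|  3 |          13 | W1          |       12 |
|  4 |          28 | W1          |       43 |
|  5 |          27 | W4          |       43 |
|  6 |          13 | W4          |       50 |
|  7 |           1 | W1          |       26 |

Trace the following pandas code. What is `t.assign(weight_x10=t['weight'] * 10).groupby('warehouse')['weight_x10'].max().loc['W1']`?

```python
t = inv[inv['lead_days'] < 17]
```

filter rows where lead_days < 17:
   lead_days warehouse  weight
2         14        W1       7
3         13        W1      12
6         13        W4      50
7          1        W1      26
add column weight_x10 = t['weight'] * 10:
   lead_days warehouse  weight  weight_x10
2         14        W1       7          70
3         13        W1      12         120
6         13        W4      50         500
7          1        W1      26         260
group by warehouse, max of weight_x10:
warehouse
W1    260
W4    500
Name: weight_x10, dtype: int64
Hence 260.

260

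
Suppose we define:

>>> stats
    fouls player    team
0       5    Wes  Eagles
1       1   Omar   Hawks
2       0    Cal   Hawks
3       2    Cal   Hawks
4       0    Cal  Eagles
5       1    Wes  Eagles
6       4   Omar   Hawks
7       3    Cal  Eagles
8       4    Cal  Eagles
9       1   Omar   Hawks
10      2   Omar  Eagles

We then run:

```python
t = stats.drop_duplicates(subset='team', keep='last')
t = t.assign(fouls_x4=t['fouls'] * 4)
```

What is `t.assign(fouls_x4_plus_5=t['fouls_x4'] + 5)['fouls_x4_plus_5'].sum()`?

22

drop duplicate team (keep=last):
    fouls player    team
9       1   Omar   Hawks
10      2   Omar  Eagles
add column fouls_x4 = t['fouls'] * 4:
    fouls player    team  fouls_x4
9       1   Omar   Hawks         4
10      2   Omar  Eagles         8
add column fouls_x4_plus_5 = t['fouls_x4'] + 5:
    fouls player    team  fouls_x4  fouls_x4_plus_5
9       1   Omar   Hawks         4                9
10      2   Omar  Eagles         8               13
So sum() = 22.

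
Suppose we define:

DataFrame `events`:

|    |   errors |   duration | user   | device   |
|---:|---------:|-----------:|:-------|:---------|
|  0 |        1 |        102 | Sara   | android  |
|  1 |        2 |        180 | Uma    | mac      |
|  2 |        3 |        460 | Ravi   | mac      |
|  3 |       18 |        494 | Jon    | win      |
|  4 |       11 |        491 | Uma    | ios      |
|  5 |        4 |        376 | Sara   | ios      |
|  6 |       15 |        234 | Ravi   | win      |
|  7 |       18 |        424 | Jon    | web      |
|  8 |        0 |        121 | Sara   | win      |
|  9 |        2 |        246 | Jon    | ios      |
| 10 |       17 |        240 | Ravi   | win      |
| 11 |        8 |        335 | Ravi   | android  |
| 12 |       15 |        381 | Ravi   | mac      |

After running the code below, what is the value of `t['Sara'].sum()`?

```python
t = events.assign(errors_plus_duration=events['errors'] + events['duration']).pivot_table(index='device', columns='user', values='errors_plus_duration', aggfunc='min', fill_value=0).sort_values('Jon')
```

add column errors_plus_duration = events['errors'] + events['duration']:
    errors  duration  user   device  errors_plus_duration
0        1       102  Sara  android                   103
1        2       180   Uma      mac                   182
2        3       460  Ravi      mac                   463
3       18       494   Jon      win                   512
4       11       491   Uma      ios                   502
5        4       376  Sara      ios                   380
6       15       234  Ravi      win                   249
7       18       424   Jon      web                   442
8        0       121  Sara      win                   121
9        2       246   Jon      ios                   248
10      17       240  Ravi      win                   257
11       8       335  Ravi  android                   343
12      15       381  Ravi      mac                   396
pivot: rows=device, cols=user, min(errors_plus_duration):
user     Jon  Ravi  Sara  Uma
device                       
android    0   343   103    0
ios      248     0   380  502
mac        0   396     0  182
web      442     0     0    0
win      512   249   121    0
sort by Jon:
user     Jon  Ravi  Sara  Uma
device                       
android    0   343   103    0
mac        0   396     0  182
ios      248     0   380  502
web      442     0     0    0
win      512   249   121    0
Finally, sum of column 'Sara' = 604.

604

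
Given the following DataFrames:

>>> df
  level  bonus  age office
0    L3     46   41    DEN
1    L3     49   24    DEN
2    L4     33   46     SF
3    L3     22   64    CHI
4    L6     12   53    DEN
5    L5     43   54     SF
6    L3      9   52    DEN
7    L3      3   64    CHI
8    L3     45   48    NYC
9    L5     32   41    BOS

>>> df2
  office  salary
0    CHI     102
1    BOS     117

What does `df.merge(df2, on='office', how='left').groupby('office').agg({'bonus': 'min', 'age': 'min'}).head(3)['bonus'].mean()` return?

merge on 'office' (how='left') → 10 rows:
  level  bonus  age office  salary
0    L3     46   41    DEN     NaN
1    L3     49   24    DEN     NaN
2    L4     33   46     SF     NaN
3    L3     22   64    CHI   102.0
4    L6     12   53    DEN     NaN
5    L5     43   54     SF     NaN
6    L3      9   52    DEN     NaN
7    L3      3   64    CHI   102.0
8    L3     45   48    NYC     NaN
9    L5     32   41    BOS   117.0
group by office: min(bonus), min(age):
        bonus  age
office            
BOS        32   41
CHI         3   64
DEN         9   24
NYC        45   48
SF         33   46
take first 3 rows:
        bonus  age
office            
BOS        32   41
CHI         3   64
DEN         9   24
The mean of column 'bonus' is 14.6666666667.

14.6666666667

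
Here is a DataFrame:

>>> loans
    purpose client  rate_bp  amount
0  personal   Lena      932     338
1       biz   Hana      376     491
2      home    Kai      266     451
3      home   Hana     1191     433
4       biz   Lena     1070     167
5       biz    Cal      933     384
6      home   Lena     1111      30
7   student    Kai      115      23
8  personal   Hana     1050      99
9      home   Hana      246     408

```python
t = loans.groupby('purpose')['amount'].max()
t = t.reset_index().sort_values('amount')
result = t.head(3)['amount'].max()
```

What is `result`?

group by purpose, max of amount:
purpose
biz         491
home        451
personal    338
student      23
Name: amount, dtype: int64
reset_index():
    purpose  amount
0       biz     491
1      home     451
2  personal     338
3   student      23
sort by amount:
    purpose  amount
3   student      23
2  personal     338
1      home     451
0       biz     491
take first 3 rows:
    purpose  amount
3   student      23
2  personal     338
1      home     451
Taking the max of column 'amount' gives 451.

451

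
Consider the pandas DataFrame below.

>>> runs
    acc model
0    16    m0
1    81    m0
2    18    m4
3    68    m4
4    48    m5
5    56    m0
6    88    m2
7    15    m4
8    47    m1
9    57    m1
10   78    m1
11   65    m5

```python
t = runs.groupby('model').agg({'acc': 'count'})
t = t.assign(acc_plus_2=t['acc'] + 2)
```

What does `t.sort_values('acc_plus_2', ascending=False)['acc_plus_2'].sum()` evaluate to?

group by model, count of acc:
       acc
model     
m0       3
m1       3
m2       1
m4       3
m5       2
add column acc_plus_2 = t['acc'] + 2:
       acc  acc_plus_2
model                 
m0       3           5
m1       3           5
m2       1           3
m4       3           5
m5       2           4
sort by acc_plus_2 descending:
       acc  acc_plus_2
model                 
m0       3           5
m1       3           5
m4       3           5
m5       2           4
m2       1           3

22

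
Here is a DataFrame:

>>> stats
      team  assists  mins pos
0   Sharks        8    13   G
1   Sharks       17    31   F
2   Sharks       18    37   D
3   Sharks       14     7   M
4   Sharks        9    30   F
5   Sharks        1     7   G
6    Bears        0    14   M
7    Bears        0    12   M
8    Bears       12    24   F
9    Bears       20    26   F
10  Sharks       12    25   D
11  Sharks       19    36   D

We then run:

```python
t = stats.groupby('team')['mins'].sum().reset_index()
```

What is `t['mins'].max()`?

186

group by team, sum of mins:
team
Bears      76
Sharks    186
Name: mins, dtype: int64
reset_index():
     team  mins
0   Bears    76
1  Sharks   186
Then the max of column 'mins': 186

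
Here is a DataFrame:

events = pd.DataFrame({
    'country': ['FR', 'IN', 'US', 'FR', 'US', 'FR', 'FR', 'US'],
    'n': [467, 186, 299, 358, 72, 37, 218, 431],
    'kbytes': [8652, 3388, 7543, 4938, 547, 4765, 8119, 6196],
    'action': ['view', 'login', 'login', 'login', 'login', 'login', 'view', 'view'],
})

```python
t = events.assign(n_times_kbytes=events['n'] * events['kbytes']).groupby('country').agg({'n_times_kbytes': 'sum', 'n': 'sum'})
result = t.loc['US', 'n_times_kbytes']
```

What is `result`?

4965217

add column n_times_kbytes = events['n'] * events['kbytes']:
  country    n  kbytes action  n_times_kbytes
0      FR  467    8652   view         4040484
1      IN  186    3388  login          630168
2      US  299    7543  login         2255357
3      FR  358    4938  login         1767804
4      US   72     547  login           39384
5      FR   37    4765  login          176305
6      FR  218    8119   view         1769942
7      US  431    6196   view         2670476
group by country: sum(n_times_kbytes), sum(n):
         n_times_kbytes     n
country                      
FR              7754535  1080
IN               630168   186
US              4965217   802
The value at row 'US', column 'n_times_kbytes' is 4965217.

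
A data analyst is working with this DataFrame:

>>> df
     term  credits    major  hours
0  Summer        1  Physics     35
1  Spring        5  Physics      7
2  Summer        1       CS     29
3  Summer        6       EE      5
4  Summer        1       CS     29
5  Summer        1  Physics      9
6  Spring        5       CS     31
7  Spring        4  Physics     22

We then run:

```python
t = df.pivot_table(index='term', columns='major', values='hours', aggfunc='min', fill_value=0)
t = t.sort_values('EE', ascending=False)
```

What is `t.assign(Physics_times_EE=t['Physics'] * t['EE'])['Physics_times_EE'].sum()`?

45

pivot: rows=term, cols=major, min(hours):
major   CS  EE  Physics
term                   
Spring  31   0        7
Summer  29   5        9
sort by EE descending:
major   CS  EE  Physics
term                   
Summer  29   5        9
Spring  31   0        7
add column Physics_times_EE = t['Physics'] * t['EE']:
major   CS  EE  Physics  Physics_times_EE
term                                     
Summer  29   5        9                45
Spring  31   0        7                 0
sum of column 'Physics_times_EE' → 45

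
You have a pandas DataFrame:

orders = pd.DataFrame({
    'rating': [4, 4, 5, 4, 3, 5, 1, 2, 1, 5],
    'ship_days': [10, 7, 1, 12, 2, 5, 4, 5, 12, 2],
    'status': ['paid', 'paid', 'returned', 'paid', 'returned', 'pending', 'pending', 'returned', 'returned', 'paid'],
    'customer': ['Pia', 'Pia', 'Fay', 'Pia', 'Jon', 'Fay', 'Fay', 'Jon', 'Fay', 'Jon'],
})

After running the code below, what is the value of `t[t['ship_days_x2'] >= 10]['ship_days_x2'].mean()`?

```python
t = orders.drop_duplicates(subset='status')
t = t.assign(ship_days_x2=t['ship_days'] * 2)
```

drop duplicate status (keep=first):
   rating  ship_days    status customer
0       4         10      paid      Pia
2       5          1  returned      Fay
5       5          5   pending      Fay
add column ship_days_x2 = t['ship_days'] * 2:
   rating  ship_days    status customer  ship_days_x2
0       4         10      paid      Pia            20
2       5          1  returned      Fay             2
5       5          5   pending      Fay            10
filter rows where ship_days_x2 >= 10:
   rating  ship_days   status customer  ship_days_x2
0       4         10     paid      Pia            20
5       5          5  pending      Fay            10
Hence 15.0.

15.0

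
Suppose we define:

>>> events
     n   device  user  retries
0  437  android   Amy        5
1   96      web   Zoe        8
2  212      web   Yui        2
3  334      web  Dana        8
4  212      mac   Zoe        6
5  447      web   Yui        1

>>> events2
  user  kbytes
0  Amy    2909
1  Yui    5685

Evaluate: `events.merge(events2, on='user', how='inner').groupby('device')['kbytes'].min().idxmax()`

web

merge on 'user' (how='inner') → 3 rows:
     n   device user  retries  kbytes
0  437  android  Amy        5    2909
1  212      web  Yui        2    5685
2  447      web  Yui        1    5685
group by device, min of kbytes:
device
android    2909
web        5685
Name: kbytes, dtype: int64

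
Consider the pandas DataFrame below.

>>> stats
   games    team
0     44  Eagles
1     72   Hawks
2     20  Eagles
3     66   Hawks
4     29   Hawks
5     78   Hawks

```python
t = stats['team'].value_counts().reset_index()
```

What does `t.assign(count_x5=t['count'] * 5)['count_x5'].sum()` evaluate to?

value_counts of team:
team
Hawks     4
Eagles    2
Name: count, dtype: int64
reset_index():
     team  count
0   Hawks      4
1  Eagles      2
add column count_x5 = t['count'] * 5:
     team  count  count_x5
0   Hawks      4        20
1  Eagles      2        10
Then the sum of column 'count_x5': 30

30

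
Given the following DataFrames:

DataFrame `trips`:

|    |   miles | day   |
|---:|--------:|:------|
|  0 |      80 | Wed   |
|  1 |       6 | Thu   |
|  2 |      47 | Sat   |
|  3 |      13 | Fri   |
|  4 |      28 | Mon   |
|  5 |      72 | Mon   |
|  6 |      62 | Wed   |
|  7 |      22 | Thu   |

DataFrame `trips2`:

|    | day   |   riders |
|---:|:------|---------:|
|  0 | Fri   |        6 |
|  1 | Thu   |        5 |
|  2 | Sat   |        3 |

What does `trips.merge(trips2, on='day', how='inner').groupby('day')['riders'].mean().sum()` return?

14.0

merge on 'day' (how='inner') → 4 rows:
   miles  day  riders
0      6  Thu       5
1     47  Sat       3
2     13  Fri       6
3     22  Thu       5
group by day, mean of riders:
day
Fri    6.0
Sat    3.0
Thu    5.0
Name: riders, dtype: float64
So sum() = 14.0.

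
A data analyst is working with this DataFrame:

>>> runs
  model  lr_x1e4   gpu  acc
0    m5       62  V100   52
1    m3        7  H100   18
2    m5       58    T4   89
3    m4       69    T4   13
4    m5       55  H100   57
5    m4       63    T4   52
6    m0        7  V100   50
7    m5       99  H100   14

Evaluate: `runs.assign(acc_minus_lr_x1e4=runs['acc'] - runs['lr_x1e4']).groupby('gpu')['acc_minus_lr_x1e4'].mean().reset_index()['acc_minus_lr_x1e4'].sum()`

-19.5

add column acc_minus_lr_x1e4 = runs['acc'] - runs['lr_x1e4']:
  model  lr_x1e4   gpu  acc  acc_minus_lr_x1e4
0    m5       62  V100   52                -10
1    m3        7  H100   18                 11
2    m5       58    T4   89                 31
3    m4       69    T4   13                -56
4    m5       55  H100   57                  2
5    m4       63    T4   52                -11
6    m0        7  V100   50                 43
7    m5       99  H100   14                -85
group by gpu, mean of acc_minus_lr_x1e4:
gpu
H100   -24.0
T4     -12.0
V100    16.5
Name: acc_minus_lr_x1e4, dtype: float64
reset_index():
    gpu  acc_minus_lr_x1e4
0  H100              -24.0
1    T4              -12.0
2  V100               16.5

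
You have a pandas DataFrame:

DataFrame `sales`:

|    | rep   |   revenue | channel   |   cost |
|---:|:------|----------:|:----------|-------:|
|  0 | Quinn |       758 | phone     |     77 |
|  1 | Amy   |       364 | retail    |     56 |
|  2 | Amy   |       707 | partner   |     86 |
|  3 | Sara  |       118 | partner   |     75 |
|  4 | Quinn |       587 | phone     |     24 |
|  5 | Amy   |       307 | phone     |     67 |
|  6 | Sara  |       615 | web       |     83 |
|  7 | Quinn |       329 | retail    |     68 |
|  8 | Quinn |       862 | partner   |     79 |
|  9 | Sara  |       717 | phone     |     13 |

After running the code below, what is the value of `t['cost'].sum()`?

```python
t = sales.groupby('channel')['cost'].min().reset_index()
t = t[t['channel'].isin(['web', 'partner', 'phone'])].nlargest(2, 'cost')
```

158

group by channel, min of cost:
channel
partner    75
phone      13
retail     56
web        83
Name: cost, dtype: int64
reset_index():
   channel  cost
0  partner    75
1    phone    13
2   retail    56
3      web    83
filter rows where channel in ['web', 'partner', 'phone']:
   channel  cost
0  partner    75
1    phone    13
3      web    83
take 2 rows with largest cost:
   channel  cost
3      web    83
0  partner    75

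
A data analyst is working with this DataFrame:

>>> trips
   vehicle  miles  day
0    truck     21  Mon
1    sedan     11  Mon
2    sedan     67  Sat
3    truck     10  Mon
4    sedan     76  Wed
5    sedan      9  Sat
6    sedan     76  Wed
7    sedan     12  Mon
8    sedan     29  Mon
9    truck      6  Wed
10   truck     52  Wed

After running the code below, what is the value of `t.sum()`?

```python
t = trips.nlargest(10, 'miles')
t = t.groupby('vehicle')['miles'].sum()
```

363

take 10 rows with largest miles:
   vehicle  miles  day
4    sedan     76  Wed
6    sedan     76  Wed
2    sedan     67  Sat
10   truck     52  Wed
8    sedan     29  Mon
0    truck     21  Mon
7    sedan     12  Mon
1    sedan     11  Mon
3    truck     10  Mon
5    sedan      9  Sat
group by vehicle, sum of miles:
vehicle
sedan    280
truck     83
Name: miles, dtype: int64
Hence 363.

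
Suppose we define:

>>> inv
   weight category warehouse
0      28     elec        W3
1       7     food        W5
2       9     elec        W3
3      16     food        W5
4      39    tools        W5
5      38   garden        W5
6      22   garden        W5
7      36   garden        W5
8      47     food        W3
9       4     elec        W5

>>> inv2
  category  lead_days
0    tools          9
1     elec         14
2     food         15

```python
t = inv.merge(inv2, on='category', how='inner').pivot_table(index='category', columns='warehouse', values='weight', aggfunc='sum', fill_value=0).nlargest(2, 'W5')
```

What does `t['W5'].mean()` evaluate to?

merge on 'category' (how='inner') → 7 rows:
   weight category warehouse  lead_days
0      28     elec        W3         14
1       7     food        W5         15
2       9     elec        W3         14
3      16     food        W5         15
4      39    tools        W5          9
5      47     food        W3         15
6       4     elec        W5         14
pivot: rows=category, cols=warehouse, sum(weight):
warehouse  W3  W5
category         
elec       37   4
food       47  23
tools       0  39
take 2 rows with largest W5:
warehouse  W3  W5
category         
tools       0  39
food       47  23
So mean() = 31.0.

31.0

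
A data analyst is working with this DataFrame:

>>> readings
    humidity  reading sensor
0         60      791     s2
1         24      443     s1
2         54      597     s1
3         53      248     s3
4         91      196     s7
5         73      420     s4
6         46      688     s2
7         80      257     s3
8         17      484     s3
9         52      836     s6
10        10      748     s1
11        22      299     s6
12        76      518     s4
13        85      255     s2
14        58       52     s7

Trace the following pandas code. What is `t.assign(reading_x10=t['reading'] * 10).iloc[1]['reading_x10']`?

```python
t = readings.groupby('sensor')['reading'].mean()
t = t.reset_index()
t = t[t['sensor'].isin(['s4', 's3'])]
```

group by sensor, mean of reading:
sensor
s1    596.000000
s2    578.000000
s3    329.666667
s4    469.000000
s6    567.500000
s7    124.000000
Name: reading, dtype: float64
reset_index():
  sensor     reading
0     s1  596.000000
1     s2  578.000000
2     s3  329.666667
3     s4  469.000000
4     s6  567.500000
5     s7  124.000000
filter rows where sensor in ['s4', 's3']:
  sensor     reading
2     s3  329.666667
3     s4  469.000000
add column reading_x10 = t['reading'] * 10:
  sensor     reading  reading_x10
2     s3  329.666667  3296.666667
3     s4  469.000000  4690.000000
Finally, value at position 1, column 'reading_x10' = 4690.0.

4690.0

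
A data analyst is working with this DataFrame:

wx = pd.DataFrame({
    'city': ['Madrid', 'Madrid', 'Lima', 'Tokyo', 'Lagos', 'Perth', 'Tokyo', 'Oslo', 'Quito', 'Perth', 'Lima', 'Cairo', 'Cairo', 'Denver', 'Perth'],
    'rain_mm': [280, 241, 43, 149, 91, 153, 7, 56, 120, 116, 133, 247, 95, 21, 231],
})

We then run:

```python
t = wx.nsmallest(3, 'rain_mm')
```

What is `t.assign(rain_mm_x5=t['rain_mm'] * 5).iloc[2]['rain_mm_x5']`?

215

take 3 rows with smallest rain_mm:
      city  rain_mm
6    Tokyo        7
13  Denver       21
2     Lima       43
add column rain_mm_x5 = t['rain_mm'] * 5:
      city  rain_mm  rain_mm_x5
6    Tokyo        7          35
13  Denver       21         105
2     Lima       43         215
Hence 215.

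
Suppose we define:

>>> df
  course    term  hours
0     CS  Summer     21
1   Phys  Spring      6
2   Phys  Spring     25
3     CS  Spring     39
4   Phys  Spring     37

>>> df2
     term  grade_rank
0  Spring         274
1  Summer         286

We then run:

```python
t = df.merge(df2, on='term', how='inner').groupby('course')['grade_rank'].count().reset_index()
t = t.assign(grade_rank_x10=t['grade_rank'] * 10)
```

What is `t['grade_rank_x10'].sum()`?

50

merge on 'term' (how='inner') → 5 rows:
  course    term  hours  grade_rank
0     CS  Summer     21         286
1   Phys  Spring      6         274
2   Phys  Spring     25         274
3     CS  Spring     39         274
4   Phys  Spring     37         274
group by course, count of grade_rank:
course
CS      2
Phys    3
Name: grade_rank, dtype: int64
reset_index():
  course  grade_rank
0     CS           2
1   Phys           3
add column grade_rank_x10 = t['grade_rank'] * 10:
  course  grade_rank  grade_rank_x10
0     CS           2              20
1   Phys           3              30
Taking the sum of column 'grade_rank_x10' gives 50.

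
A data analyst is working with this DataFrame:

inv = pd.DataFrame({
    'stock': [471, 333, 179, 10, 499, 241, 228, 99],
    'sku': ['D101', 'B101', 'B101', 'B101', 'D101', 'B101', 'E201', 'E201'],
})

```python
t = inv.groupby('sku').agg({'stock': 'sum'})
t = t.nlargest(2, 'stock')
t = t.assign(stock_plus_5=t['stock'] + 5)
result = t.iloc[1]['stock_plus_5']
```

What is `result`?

768

group by sku, sum of stock:
      stock
sku        
B101    763
D101    970
E201    327
take 2 rows with largest stock:
      stock
sku        
D101    970
B101    763
add column stock_plus_5 = t['stock'] + 5:
      stock  stock_plus_5
sku                      
D101    970           975
B101    763           768
So iloc[1]['stock_plus_5'] = 768.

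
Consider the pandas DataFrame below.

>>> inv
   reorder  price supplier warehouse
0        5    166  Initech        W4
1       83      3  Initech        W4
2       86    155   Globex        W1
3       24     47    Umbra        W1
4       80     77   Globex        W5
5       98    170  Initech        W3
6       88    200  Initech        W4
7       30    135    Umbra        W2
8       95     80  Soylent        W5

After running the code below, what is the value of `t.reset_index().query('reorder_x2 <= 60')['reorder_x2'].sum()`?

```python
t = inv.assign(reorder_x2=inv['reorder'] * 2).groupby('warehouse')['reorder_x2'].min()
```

add column reorder_x2 = inv['reorder'] * 2:
   reorder  price supplier warehouse  reorder_x2
0        5    166  Initech        W4          10
1       83      3  Initech        W4         166
2       86    155   Globex        W1         172
3       24     47    Umbra        W1          48
4       80     77   Globex        W5         160
5       98    170  Initech        W3         196
6       88    200  Initech        W4         176
7       30    135    Umbra        W2          60
8       95     80  Soylent        W5         190
group by warehouse, min of reorder_x2:
warehouse
W1     48
W2     60
W3    196
W4     10
W5    160
Name: reorder_x2, dtype: int64
reset_index():
  warehouse  reorder_x2
0        W1          48
1        W2          60
2        W3         196
3        W4          10
4        W5         160
filter rows where reorder_x2 <= 60:
  warehouse  reorder_x2
0        W1          48
1        W2          60
3        W4          10
Finally, sum of column 'reorder_x2' = 118.

118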